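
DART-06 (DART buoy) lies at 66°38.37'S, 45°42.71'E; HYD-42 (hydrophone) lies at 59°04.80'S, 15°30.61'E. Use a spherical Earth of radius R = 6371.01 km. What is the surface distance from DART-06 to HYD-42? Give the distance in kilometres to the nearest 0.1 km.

DART-06: φ = -66.63950°, λ = +45.71183°
HYD-42: φ = -59.08000°, λ = +15.51017°
Δφ = 7.5595°,  Δλ = -30.2017°
a = sin²(Δφ/2) + cos φ₁ cos φ₂ sin²(Δλ/2) = 0.018174
c = 2·arcsin(√a) = 0.270444 rad = 15.4953°
d = R·c = 6371.01 × 0.270444 = 1723.0 km

1723.0 km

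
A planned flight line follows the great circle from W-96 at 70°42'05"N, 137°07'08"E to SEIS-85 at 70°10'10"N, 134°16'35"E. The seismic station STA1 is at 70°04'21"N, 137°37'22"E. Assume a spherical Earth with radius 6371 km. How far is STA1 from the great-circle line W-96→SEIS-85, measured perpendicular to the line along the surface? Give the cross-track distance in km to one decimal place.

W-96: φ = +70.70139°, λ = +137.11889°
SEIS-85: φ = +70.16944°, λ = +134.27639°
STA1: φ = +70.07250°, λ = +137.62278°
δ₁₃ = central angle W-96→STA1 = 0.011366 rad  (haversine)
θ₁₃ = bearing W-96→STA1 = 164.709°,  θ₁₂ = bearing W-96→SEIS-85 = 242.146°
dₓₜ = R·arcsin(sin δ₁₃ · sin(θ₁₃ − θ₁₂)) = 6371·arcsin(0.01137·sin(-77.437°)) = -70.680 km
|dₓₜ| = 70.680 km

70.7 km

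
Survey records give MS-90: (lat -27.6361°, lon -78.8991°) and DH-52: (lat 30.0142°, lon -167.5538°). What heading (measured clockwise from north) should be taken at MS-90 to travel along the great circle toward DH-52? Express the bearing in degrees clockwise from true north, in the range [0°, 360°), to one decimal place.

297.6°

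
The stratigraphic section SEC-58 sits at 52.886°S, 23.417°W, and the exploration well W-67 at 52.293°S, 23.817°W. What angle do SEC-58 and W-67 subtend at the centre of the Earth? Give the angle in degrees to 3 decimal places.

Δφ = 0.5930°,  Δλ = -0.4000°
a = sin²(Δφ/2) + cos φ₁ cos φ₂ sin²(Δλ/2) = 0.000031
c = 2·arcsin(√a) = 0.011185 rad = 0.6409°

0.641°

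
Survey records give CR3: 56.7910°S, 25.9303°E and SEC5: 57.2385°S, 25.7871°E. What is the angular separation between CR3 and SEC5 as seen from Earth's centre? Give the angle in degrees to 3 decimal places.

0.454°

Δφ = -0.4475°,  Δλ = -0.1432°
a = sin²(Δφ/2) + cos φ₁ cos φ₂ sin²(Δλ/2) = 0.000016
c = 2·arcsin(√a) = 0.007928 rad = 0.4542°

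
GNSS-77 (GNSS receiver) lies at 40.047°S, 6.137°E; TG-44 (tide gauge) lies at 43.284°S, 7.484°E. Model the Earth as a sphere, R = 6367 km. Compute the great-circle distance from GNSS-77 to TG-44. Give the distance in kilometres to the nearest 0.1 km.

376.7 km

Δφ = -3.2370°,  Δλ = 1.3470°
a = sin²(Δφ/2) + cos φ₁ cos φ₂ sin²(Δλ/2) = 0.000875
c = 2·arcsin(√a) = 0.059161 rad = 3.3897°
d = R·c = 6367 × 0.059161 = 376.7 km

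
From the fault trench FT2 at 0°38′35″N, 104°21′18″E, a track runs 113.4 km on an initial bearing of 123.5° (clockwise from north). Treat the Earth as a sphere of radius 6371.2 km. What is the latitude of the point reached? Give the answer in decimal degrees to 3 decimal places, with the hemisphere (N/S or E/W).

0.080°N

FT2: φ = +0.64306°, λ = +104.35500°
δ = d/R = 113.4/6371.2 = 0.017799 rad
φ₂ = arcsin(sin φ₁ cos δ + cos φ₁ sin δ cos θ)
   = arcsin(0.01122·0.99984 + 0.99994·0.01780·-0.55194) = 0.08014°
λ₂ = λ₁ + atan2(sin θ sin δ cos φ₁, cos δ − sin φ₁ sin φ₂) = 105.20538°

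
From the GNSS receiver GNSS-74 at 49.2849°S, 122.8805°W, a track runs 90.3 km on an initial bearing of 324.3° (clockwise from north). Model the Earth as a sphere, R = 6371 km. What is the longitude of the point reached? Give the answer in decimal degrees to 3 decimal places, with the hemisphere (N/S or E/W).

123.597°W

δ = d/R = 90.3/6371 = 0.014174 rad
φ₂ = arcsin(sin φ₁ cos δ + cos φ₁ sin δ cos θ)
   = arcsin(-0.75796·0.99990 + 0.65230·0.01417·0.81208) = -48.62318°
λ₂ = λ₁ + atan2(sin θ sin δ cos φ₁, cos δ − sin φ₁ sin φ₂) = -123.59741°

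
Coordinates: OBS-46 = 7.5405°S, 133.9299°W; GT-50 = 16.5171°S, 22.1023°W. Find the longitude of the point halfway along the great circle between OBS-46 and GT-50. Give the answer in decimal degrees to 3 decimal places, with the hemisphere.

79.432°W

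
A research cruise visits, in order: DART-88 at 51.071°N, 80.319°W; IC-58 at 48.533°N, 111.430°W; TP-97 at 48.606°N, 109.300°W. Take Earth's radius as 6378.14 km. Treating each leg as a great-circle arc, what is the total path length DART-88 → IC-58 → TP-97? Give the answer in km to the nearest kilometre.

2393 km

DART-88→IC-58: c = 0.350585 rad, d = 2236.08 km
IC-58→TP-97: c = 0.024632 rad, d = 157.10 km
Total = 2236.08 + 157.10 = 2393.19 km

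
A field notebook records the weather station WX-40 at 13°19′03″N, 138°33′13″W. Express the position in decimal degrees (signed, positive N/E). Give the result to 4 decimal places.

+13.3175°, -138.5536°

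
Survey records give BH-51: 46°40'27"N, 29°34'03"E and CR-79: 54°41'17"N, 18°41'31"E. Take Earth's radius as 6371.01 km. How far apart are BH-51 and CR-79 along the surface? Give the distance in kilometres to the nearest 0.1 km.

BH-51: φ = +46.67417°, λ = +29.56750°
CR-79: φ = +54.68806°, λ = +18.69194°
Δφ = 8.0139°,  Δλ = -10.8756°
a = sin²(Δφ/2) + cos φ₁ cos φ₂ sin²(Δλ/2) = 0.008445
c = 2·arcsin(√a) = 0.184048 rad = 10.5452°
d = R·c = 6371.01 × 0.184048 = 1172.6 km

1172.6 km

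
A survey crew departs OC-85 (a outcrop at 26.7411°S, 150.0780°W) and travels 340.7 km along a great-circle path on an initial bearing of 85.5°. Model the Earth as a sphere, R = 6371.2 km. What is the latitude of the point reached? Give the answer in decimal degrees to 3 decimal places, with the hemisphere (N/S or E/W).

26.460°S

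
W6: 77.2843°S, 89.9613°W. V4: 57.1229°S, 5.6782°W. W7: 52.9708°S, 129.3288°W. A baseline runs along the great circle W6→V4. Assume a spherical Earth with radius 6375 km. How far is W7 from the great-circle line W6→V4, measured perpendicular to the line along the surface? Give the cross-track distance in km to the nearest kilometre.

δ₁₃ = central angle W6→W7 = 0.492342 rad  (haversine)
θ₁₃ = bearing W6→W7 = 306.089°,  θ₁₂ = bearing W6→V4 = 103.744°
dₓₜ = R·arcsin(sin δ₁₃ · sin(θ₁₃ − θ₁₂)) = 6375·arcsin(0.47269·sin(202.345°)) = -1151.884 km
|dₓₜ| = 1151.884 km

1152 km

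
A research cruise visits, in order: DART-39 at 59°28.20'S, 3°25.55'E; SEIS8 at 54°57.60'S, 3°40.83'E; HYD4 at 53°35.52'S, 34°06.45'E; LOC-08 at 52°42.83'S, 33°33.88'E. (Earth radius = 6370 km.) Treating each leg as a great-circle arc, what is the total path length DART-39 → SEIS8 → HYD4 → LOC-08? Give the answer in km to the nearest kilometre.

DART-39: φ = -59.47000°, λ = +3.42583°
SEIS8: φ = -54.96000°, λ = +3.68050°
HYD4: φ = -53.59200°, λ = +34.10750°
LOC-08: φ = -52.71383°, λ = +33.56467°
DART-39→SEIS8: c = 0.078751 rad, d = 501.64 km
SEIS8→HYD4: c = 0.308527 rad, d = 1965.32 km
HYD4→LOC-08: c = 0.016346 rad, d = 104.12 km
Total = 501.64 + 1965.32 + 104.12 = 2571.09 km

2571 km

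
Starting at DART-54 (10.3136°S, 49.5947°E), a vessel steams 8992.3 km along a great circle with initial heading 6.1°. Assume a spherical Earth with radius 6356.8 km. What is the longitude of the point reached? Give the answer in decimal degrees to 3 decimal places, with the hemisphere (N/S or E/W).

67.295°E

δ = d/R = 8992.3/6356.8 = 1.414595 rad
φ₂ = arcsin(sin φ₁ cos δ + cos φ₁ sin δ cos θ)
   = arcsin(-0.17904·0.15557 + 0.98384·0.98783·0.99434) = 69.80281°
λ₂ = λ₁ + atan2(sin θ sin δ cos φ₁, cos δ − sin φ₁ sin φ₂) = 67.29510°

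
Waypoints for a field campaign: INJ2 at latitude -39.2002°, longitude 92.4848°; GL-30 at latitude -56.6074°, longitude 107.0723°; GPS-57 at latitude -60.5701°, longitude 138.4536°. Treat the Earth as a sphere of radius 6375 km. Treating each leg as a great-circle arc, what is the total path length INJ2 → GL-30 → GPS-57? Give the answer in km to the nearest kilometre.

INJ2→GL-30: c = 0.346833 rad, d = 2211.06 km
GL-30→GPS-57: c = 0.290674 rad, d = 1853.05 km
Total = 2211.06 + 1853.05 = 4064.11 km

4064 km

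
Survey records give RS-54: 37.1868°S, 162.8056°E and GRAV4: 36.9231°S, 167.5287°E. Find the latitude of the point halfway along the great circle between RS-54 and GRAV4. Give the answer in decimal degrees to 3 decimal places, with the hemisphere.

Bx = cos φ₂ cos Δλ = 0.796728,  By = cos φ₂ sin Δλ = 0.065826
φₘ = atan2(sin φ₁ + sin φ₂, √((cos φ₁ + Bx)² + By²)) = -37.07836°
λₘ = λ₁ + atan2(By, cos φ₁ + Bx) = 165.17126°

37.078°S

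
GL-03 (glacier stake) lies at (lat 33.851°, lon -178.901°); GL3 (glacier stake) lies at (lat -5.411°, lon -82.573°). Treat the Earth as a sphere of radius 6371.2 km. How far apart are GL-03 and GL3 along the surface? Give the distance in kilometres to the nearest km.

Δφ = -39.2620°,  Δλ = 96.3280°
a = sin²(Δφ/2) + cos φ₁ cos φ₂ sin²(Δλ/2) = 0.571828
c = 2·arcsin(√a) = 1.714952 rad = 98.2595°
d = R·c = 6371.2 × 1.714952 = 10926.3 km

10926 km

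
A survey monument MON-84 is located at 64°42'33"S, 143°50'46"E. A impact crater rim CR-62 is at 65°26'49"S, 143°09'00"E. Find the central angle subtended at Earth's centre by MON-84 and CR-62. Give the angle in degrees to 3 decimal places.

0.794°

MON-84: φ = -64.70917°, λ = +143.84611°
CR-62: φ = -65.44694°, λ = +143.15000°
Δφ = -0.7378°,  Δλ = -0.6961°
a = sin²(Δφ/2) + cos φ₁ cos φ₂ sin²(Δλ/2) = 0.000048
c = 2·arcsin(√a) = 0.013857 rad = 0.7939°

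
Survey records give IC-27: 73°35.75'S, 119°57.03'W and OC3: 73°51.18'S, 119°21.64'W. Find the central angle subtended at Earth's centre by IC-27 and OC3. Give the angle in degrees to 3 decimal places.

IC-27: φ = -73.59583°, λ = -119.95050°
OC3: φ = -73.85300°, λ = -119.36067°
Δφ = -0.2572°,  Δλ = 0.5898°
a = sin²(Δφ/2) + cos φ₁ cos φ₂ sin²(Δλ/2) = 0.000007
c = 2·arcsin(√a) = 0.005336 rad = 0.3057°

0.306°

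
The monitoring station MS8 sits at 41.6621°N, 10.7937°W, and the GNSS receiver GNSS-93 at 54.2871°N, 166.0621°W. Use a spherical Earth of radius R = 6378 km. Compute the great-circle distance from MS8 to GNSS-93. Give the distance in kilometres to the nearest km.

9099 km

Δφ = 12.6250°,  Δλ = -155.2684°
a = sin²(Δφ/2) + cos φ₁ cos φ₂ sin²(Δλ/2) = 0.428177
c = 2·arcsin(√a) = 1.426652 rad = 81.7411°
d = R·c = 6378 × 1.426652 = 9099.2 km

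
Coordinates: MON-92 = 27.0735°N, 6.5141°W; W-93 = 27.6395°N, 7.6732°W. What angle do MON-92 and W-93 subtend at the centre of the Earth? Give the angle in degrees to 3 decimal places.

1.175°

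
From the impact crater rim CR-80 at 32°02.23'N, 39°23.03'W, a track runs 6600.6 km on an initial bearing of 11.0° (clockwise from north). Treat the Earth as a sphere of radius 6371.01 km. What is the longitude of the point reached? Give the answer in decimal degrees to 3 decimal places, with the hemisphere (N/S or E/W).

56.185°E

CR-80: φ = +32.03717°, λ = -39.38383°
δ = d/R = 6600.6/6371.01 = 1.036037 rad
φ₂ = arcsin(sin φ₁ cos δ + cos φ₁ sin δ cos θ)
   = arcsin(0.53047·0.50963 + 0.84770·0.86039·0.98163) = 80.50574°
λ₂ = λ₁ + atan2(sin θ sin δ cos φ₁, cos δ − sin φ₁ sin φ₂) = 56.18483°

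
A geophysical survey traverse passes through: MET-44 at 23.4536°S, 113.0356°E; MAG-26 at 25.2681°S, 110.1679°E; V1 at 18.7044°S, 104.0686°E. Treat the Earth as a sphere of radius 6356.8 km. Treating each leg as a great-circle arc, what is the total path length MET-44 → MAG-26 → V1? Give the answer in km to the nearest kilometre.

MET-44→MAG-26: c = 0.055511 rad, d = 352.87 km
MAG-26→V1: c = 0.151163 rad, d = 960.91 km
Total = 352.87 + 960.91 = 1313.78 km

1314 km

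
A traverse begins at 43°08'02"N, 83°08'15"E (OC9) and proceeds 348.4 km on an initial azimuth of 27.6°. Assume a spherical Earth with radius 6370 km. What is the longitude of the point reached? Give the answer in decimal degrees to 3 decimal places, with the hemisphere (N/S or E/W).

85.223°E

OC9: φ = +43.13389°, λ = +83.13750°
δ = d/R = 348.4/6370 = 0.054694 rad
φ₂ = arcsin(sin φ₁ cos δ + cos φ₁ sin δ cos θ)
   = arcsin(0.68371·0.99850 + 0.72976·0.05467·0.88620) = 45.89263°
λ₂ = λ₁ + atan2(sin θ sin δ cos φ₁, cos δ − sin φ₁ sin φ₂) = 85.22289°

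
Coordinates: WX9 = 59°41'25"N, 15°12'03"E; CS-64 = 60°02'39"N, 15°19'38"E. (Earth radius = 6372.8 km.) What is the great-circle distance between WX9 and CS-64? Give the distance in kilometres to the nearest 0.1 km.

40.0 km

WX9: φ = +59.69028°, λ = +15.20083°
CS-64: φ = +60.04417°, λ = +15.32722°
Δφ = 0.3539°,  Δλ = 0.1264°
a = sin²(Δφ/2) + cos φ₁ cos φ₂ sin²(Δλ/2) = 0.000010
c = 2·arcsin(√a) = 0.006275 rad = 0.3595°
d = R·c = 6372.8 × 0.006275 = 40.0 km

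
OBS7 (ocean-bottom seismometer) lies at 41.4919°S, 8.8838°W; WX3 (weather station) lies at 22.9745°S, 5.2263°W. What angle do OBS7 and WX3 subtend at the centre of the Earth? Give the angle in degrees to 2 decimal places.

18.77°

Δφ = 18.5174°,  Δλ = 3.6575°
a = sin²(Δφ/2) + cos φ₁ cos φ₂ sin²(Δλ/2) = 0.026589
c = 2·arcsin(√a) = 0.327584 rad = 18.7692°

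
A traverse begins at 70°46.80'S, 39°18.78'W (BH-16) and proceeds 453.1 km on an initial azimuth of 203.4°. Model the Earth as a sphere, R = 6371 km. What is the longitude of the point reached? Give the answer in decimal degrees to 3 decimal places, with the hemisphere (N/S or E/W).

BH-16: φ = -70.78000°, λ = -39.31300°
δ = d/R = 453.1/6371 = 0.071119 rad
φ₂ = arcsin(sin φ₁ cos δ + cos φ₁ sin δ cos θ)
   = arcsin(-0.94426·0.99747 + 0.32920·0.07106·-0.91775) = -74.43849°
λ₂ = λ₁ + atan2(sin θ sin δ cos φ₁, cos δ − sin φ₁ sin φ₂) = -45.35142°

45.351°W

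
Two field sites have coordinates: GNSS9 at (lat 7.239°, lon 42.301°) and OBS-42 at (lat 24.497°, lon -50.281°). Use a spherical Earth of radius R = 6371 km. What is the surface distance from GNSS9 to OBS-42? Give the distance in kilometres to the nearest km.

9934 km

Δφ = 17.2580°,  Δλ = -92.5820°
a = sin²(Δφ/2) + cos φ₁ cos φ₂ sin²(Δλ/2) = 0.494209
c = 2·arcsin(√a) = 1.559214 rad = 89.3364°
d = R·c = 6371 × 1.559214 = 9933.8 km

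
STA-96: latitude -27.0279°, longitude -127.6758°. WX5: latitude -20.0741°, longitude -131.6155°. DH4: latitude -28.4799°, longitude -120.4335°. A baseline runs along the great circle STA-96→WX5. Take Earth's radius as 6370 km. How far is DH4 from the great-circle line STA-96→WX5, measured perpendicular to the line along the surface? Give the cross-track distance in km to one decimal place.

536.3 km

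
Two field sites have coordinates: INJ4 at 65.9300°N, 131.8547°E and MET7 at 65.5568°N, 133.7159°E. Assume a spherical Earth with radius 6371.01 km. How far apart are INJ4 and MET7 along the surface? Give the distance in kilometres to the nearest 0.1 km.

Δφ = -0.3732°,  Δλ = 1.8612°
a = sin²(Δφ/2) + cos φ₁ cos φ₂ sin²(Δλ/2) = 0.000055
c = 2·arcsin(√a) = 0.014849 rad = 0.8508°
d = R·c = 6371.01 × 0.014849 = 94.6 km

94.6 km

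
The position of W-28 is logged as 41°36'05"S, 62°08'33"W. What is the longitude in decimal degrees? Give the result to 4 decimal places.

62.1425°W

62° + 8′/60 + 33″/3600 = 62 + 0.13333 + 0.00917 = 62.1425°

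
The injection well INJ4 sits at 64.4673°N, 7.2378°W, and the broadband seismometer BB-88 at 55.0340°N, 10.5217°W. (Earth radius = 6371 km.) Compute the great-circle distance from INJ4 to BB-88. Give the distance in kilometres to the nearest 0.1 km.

Δφ = -9.4333°,  Δλ = -3.2839°
a = sin²(Δφ/2) + cos φ₁ cos φ₂ sin²(Δλ/2) = 0.006964
c = 2·arcsin(√a) = 0.167099 rad = 9.5741°
d = R·c = 6371 × 0.167099 = 1064.6 km

1064.6 km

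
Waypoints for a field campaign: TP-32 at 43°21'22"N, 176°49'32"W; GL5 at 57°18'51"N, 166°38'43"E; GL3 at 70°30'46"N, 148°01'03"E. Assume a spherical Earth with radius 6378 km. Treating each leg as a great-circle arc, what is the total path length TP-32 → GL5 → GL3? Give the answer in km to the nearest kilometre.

3650 km

TP-32: φ = +43.35611°, λ = -176.82556°
GL5: φ = +57.31417°, λ = +166.64528°
GL3: φ = +70.51278°, λ = +148.01750°
TP-32→GL5: c = 0.303668 rad, d = 1936.80 km
GL5→GL3: c = 0.268587 rad, d = 1713.05 km
Total = 1936.80 + 1713.05 = 3649.84 km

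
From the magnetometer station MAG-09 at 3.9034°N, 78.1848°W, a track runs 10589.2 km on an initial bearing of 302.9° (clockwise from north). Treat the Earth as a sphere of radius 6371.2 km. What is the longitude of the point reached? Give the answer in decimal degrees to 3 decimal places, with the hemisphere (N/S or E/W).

176.870°W

δ = d/R = 10589.2/6371.2 = 1.662042 rad
φ₂ = arcsin(sin φ₁ cos δ + cos φ₁ sin δ cos θ)
   = arcsin(0.06807·-0.09112 + 0.99768·0.99584·0.54317) = 32.23934°
λ₂ = λ₁ + atan2(sin θ sin δ cos φ₁, cos δ − sin φ₁ sin φ₂) = -176.87037°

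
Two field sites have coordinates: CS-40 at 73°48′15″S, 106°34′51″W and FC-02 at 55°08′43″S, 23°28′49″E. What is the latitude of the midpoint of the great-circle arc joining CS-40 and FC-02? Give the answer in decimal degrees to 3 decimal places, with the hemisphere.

CS-40: φ = -73.80417°, λ = -106.58083°
FC-02: φ = -55.14528°, λ = +23.48028°
Bx = cos φ₂ cos Δλ = -0.367818,  By = cos φ₂ sin Δλ = 0.437400
φₘ = atan2(sin φ₁ + sin φ₂, √((cos φ₁ + Bx)² + By²)) = -75.93005°
λₘ = λ₁ + atan2(By, cos φ₁ + Bx) = -5.09255°

75.930°S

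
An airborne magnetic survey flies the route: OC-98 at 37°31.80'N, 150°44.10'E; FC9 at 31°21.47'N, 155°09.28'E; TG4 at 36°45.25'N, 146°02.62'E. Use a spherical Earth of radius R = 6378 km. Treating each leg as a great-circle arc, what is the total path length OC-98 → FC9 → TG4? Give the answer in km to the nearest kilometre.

OC-98: φ = +37.53000°, λ = +150.73500°
FC9: φ = +31.35783°, λ = +155.15467°
TG4: φ = +36.75417°, λ = +146.04367°
OC-98→FC9: c = 0.125065 rad, d = 797.66 km
FC9→TG4: c = 0.161818 rad, d = 1032.08 km
Total = 797.66 + 1032.08 = 1829.74 km

1830 km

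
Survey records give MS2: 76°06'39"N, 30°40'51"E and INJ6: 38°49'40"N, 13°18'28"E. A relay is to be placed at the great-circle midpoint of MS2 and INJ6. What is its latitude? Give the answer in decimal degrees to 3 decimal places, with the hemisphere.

57.684°N

MS2: φ = +76.11083°, λ = +30.68083°
INJ6: φ = +38.82778°, λ = +13.30778°
Bx = cos φ₂ cos Δλ = 0.743495,  By = cos φ₂ sin Δλ = -0.232613
φₘ = atan2(sin φ₁ + sin φ₂, √((cos φ₁ + Bx)² + By²)) = 57.68409°
λₘ = λ₁ + atan2(By, cos φ₁ + Bx) = 17.37452°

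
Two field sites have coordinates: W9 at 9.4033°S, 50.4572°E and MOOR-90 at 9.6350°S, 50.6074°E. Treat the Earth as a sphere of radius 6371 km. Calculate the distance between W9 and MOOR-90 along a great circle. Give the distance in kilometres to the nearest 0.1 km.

Δφ = -0.2317°,  Δλ = 0.1502°
a = sin²(Δφ/2) + cos φ₁ cos φ₂ sin²(Δλ/2) = 0.000006
c = 2·arcsin(√a) = 0.004800 rad = 0.2750°
d = R·c = 6371 × 0.004800 = 30.6 km

30.6 km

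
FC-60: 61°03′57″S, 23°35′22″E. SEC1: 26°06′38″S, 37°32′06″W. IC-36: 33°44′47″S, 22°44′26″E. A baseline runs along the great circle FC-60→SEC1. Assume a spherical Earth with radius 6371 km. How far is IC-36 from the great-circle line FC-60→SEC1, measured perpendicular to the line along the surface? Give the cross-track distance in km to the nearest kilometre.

2948 km

FC-60: φ = -61.06583°, λ = +23.58944°
SEC1: φ = -26.11056°, λ = -37.53500°
IC-36: φ = -33.74639°, λ = +22.74056°
δ₁₃ = central angle FC-60→IC-36 = 0.476910 rad  (haversine)
θ₁₃ = bearing FC-60→IC-36 = 358.462°,  θ₁₂ = bearing FC-60→SEC1 = 281.961°
dₓₜ = R·arcsin(sin δ₁₃ · sin(θ₁₃ − θ₁₂)) = 6371·arcsin(0.45904·sin(76.501°)) = 2947.789 km
|dₓₜ| = 2947.789 km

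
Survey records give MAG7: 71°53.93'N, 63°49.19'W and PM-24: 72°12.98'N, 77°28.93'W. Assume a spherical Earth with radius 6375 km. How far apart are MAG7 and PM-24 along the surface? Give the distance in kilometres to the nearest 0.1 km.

468.6 km

MAG7: φ = +71.89883°, λ = -63.81983°
PM-24: φ = +72.21633°, λ = -77.48217°
Δφ = 0.3175°,  Δλ = -13.6623°
a = sin²(Δφ/2) + cos φ₁ cos φ₂ sin²(Δλ/2) = 0.001350
c = 2·arcsin(√a) = 0.073507 rad = 4.2116°
d = R·c = 6375 × 0.073507 = 468.6 km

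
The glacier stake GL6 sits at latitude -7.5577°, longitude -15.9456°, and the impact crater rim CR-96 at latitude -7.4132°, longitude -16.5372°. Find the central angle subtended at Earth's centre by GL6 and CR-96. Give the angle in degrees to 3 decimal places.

0.604°

Δφ = 0.1445°,  Δλ = -0.5916°
a = sin²(Δφ/2) + cos φ₁ cos φ₂ sin²(Δλ/2) = 0.000028
c = 2·arcsin(√a) = 0.010543 rad = 0.6041°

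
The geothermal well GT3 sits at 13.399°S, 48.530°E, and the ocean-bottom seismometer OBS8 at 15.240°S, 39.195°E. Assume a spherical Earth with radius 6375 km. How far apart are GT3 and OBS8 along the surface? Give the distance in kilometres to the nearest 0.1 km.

1026.9 km

Δφ = -1.8410°,  Δλ = -9.3350°
a = sin²(Δφ/2) + cos φ₁ cos φ₂ sin²(Δλ/2) = 0.006473
c = 2·arcsin(√a) = 0.161083 rad = 9.2294°
d = R·c = 6375 × 0.161083 = 1026.9 km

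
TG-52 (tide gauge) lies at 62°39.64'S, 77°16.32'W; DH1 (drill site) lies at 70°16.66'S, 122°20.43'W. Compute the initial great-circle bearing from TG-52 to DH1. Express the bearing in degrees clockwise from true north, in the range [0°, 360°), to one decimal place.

TG-52: φ = -62.66067°, λ = -77.27200°
DH1: φ = -70.27767°, λ = -122.34050°
Δλ = -45.0685°
y = sin Δλ · cos φ₂ = -0.238907
x = cos φ₁ sin φ₂ − sin φ₁ cos φ₂ cos Δλ = -0.220604
θ = atan2(y, x) = -132.7191° → 227.2809° (mod 360°)

227.3°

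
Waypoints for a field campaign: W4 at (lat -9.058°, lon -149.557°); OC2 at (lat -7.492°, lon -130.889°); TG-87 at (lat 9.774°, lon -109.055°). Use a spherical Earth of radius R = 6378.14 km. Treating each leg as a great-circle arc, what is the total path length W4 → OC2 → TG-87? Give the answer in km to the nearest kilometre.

5155 km

W4→OC2: c = 0.323542 rad, d = 2063.60 km
OC2→TG-87: c = 0.484631 rad, d = 3091.04 km
Total = 2063.60 + 3091.04 = 5154.64 km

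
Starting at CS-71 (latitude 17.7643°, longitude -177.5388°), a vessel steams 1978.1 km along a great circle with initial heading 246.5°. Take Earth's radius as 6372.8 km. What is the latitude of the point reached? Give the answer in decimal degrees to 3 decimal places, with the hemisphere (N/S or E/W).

δ = d/R = 1978.1/6372.8 = 0.310397 rad
φ₂ = arcsin(sin φ₁ cos δ + cos φ₁ sin δ cos θ)
   = arcsin(0.30510·0.95221 + 0.95232·0.30544·-0.39875) = 10.05167°
λ₂ = λ₁ + atan2(sin θ sin δ cos φ₁, cos δ − sin φ₁ sin φ₂) = 165.93400°

10.052°N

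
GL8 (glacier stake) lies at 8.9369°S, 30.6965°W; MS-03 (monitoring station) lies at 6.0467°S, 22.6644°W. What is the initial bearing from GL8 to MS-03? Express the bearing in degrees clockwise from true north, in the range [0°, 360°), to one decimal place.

70.6°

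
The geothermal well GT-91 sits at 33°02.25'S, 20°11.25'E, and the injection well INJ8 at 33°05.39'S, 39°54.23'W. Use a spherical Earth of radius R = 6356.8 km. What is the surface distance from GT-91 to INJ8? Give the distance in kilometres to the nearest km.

GT-91: φ = -33.03750°, λ = +20.18750°
INJ8: φ = -33.08983°, λ = -39.90383°
Δφ = -0.0523°,  Δλ = -60.0913°
a = sin²(Δφ/2) + cos φ₁ cos φ₂ sin²(Δλ/2) = 0.176073
c = 2·arcsin(√a) = 0.866033 rad = 49.6201°
d = R·c = 6356.8 × 0.866033 = 5505.2 km

5505 km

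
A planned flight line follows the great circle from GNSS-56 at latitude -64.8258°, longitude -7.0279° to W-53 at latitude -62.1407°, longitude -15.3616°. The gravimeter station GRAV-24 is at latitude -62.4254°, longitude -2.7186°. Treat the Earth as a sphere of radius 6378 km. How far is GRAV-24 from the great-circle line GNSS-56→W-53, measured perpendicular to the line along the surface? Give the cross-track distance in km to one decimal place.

δ₁₃ = central angle GNSS-56→GRAV-24 = 0.053562 rad  (haversine)
θ₁₃ = bearing GNSS-56→GRAV-24 = 40.519°,  θ₁₂ = bearing GNSS-56→W-53 = 302.036°
dₓₜ = R·arcsin(sin δ₁₃ · sin(θ₁₃ − θ₁₂)) = 6378·arcsin(0.05354·sin(-261.517°)) = 337.880 km
|dₓₜ| = 337.880 km

337.9 km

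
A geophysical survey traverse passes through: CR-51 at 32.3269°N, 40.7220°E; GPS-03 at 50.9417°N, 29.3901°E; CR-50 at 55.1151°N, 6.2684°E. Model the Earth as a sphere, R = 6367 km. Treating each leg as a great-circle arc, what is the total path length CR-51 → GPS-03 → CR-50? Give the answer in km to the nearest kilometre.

3871 km

CR-51→GPS-03: c = 0.355978 rad, d = 2266.51 km
GPS-03→CR-50: c = 0.252062 rad, d = 1604.88 km
Total = 2266.51 + 1604.88 = 3871.39 km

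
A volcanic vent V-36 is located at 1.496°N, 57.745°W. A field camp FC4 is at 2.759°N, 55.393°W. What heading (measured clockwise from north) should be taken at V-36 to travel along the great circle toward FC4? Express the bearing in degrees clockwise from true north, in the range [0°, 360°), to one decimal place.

Δλ = 2.3520°
y = sin Δλ · cos φ₂ = 0.040991
x = cos φ₁ sin φ₂ − sin φ₁ cos φ₂ cos Δλ = 0.022064
θ = atan2(y, x) = 61.7084° → 61.7084° (mod 360°)

61.7°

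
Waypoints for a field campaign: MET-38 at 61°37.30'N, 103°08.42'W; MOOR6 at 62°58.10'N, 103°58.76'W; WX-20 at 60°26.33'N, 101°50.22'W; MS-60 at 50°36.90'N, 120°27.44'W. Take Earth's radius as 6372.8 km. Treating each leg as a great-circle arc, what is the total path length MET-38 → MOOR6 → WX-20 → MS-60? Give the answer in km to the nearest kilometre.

2051 km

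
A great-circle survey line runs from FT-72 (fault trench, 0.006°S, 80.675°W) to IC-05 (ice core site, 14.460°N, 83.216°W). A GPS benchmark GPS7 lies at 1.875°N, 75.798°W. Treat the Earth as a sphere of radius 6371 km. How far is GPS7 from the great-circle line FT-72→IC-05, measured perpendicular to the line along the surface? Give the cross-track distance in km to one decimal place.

δ₁₃ = central angle FT-72→GPS7 = 0.091217 rad  (haversine)
θ₁₃ = bearing FT-72→GPS7 = 68.879°,  θ₁₂ = bearing FT-72→IC-05 = 350.249°
dₓₜ = R·arcsin(sin δ₁₃ · sin(θ₁₃ − θ₁₂)) = 6371·arcsin(0.09109·sin(-281.370°)) = 569.709 km
|dₓₜ| = 569.709 km

569.7 km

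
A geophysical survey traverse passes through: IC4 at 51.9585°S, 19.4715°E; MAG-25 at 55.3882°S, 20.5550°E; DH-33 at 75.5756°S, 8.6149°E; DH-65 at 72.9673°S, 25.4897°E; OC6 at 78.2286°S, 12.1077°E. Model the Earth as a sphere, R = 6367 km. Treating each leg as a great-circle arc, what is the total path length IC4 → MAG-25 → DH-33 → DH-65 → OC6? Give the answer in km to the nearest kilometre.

IC4→MAG-25: c = 0.060897 rad, d = 387.73 km
MAG-25→DH-33: c = 0.361103 rad, d = 2299.14 km
DH-33→DH-65: c = 0.091441 rad, d = 582.21 km
DH-65→OC6: c = 0.108086 rad, d = 688.18 km
Total = 387.73 + 2299.14 + 582.21 + 688.18 = 3957.27 km

3957 km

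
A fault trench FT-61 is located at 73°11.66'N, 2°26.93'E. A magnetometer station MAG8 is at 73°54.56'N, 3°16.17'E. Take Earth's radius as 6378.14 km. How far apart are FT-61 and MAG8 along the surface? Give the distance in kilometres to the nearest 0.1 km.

FT-61: φ = +73.19433°, λ = +2.44883°
MAG8: φ = +73.90933°, λ = +3.26950°
Δφ = 0.7150°,  Δλ = 0.8207°
a = sin²(Δφ/2) + cos φ₁ cos φ₂ sin²(Δλ/2) = 0.000043
c = 2·arcsin(√a) = 0.013121 rad = 0.7518°
d = R·c = 6378.14 × 0.013121 = 83.7 km

83.7 km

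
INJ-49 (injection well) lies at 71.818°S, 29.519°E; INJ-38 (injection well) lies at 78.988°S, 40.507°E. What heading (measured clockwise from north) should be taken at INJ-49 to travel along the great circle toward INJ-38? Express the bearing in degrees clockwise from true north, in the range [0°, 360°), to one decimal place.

164.1°

Δλ = 10.9880°
y = sin Δλ · cos φ₂ = 0.036408
x = cos φ₁ sin φ₂ − sin φ₁ cos φ₂ cos Δλ = -0.128141
θ = atan2(y, x) = 164.1388° → 164.1388° (mod 360°)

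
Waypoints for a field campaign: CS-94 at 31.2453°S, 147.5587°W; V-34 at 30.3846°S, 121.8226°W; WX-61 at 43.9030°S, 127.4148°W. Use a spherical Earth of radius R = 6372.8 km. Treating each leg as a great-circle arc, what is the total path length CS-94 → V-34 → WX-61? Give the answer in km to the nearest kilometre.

CS-94→V-34: c = 0.385190 rad, d = 2454.74 km
V-34→WX-61: c = 0.248279 rad, d = 1582.23 km
Total = 2454.74 + 1582.23 = 4036.97 km

4037 km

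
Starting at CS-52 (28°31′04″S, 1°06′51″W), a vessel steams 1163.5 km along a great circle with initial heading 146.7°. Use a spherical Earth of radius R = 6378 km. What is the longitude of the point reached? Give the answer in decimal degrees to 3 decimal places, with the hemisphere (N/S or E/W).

CS-52: φ = -28.51778°, λ = -1.11417°
δ = d/R = 1163.5/6378 = 0.182424 rad
φ₂ = arcsin(sin φ₁ cos δ + cos φ₁ sin δ cos θ)
   = arcsin(-0.47743·0.98341 + 0.87867·0.18141·-0.83581) = -37.06634°
λ₂ = λ₁ + atan2(sin θ sin δ cos φ₁, cos δ − sin φ₁ sin φ₂) = 6.05632°

6.056°E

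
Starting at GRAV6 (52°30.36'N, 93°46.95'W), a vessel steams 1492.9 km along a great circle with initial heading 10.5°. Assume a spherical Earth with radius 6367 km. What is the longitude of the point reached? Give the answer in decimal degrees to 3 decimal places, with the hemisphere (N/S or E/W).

87.898°W

GRAV6: φ = +52.50600°, λ = -93.78250°
δ = d/R = 1492.9/6367 = 0.234475 rad
φ₂ = arcsin(sin φ₁ cos δ + cos φ₁ sin δ cos θ)
   = arcsin(0.79342·0.97264 + 0.60868·0.23233·0.98325) = 65.60974°
λ₂ = λ₁ + atan2(sin θ sin δ cos φ₁, cos δ − sin φ₁ sin φ₂) = -87.89770°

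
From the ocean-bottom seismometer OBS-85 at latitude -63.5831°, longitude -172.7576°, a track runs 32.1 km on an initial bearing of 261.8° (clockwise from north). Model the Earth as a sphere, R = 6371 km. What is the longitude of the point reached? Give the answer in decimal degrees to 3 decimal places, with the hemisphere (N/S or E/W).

173.401°W

δ = d/R = 32.1/6371 = 0.005038 rad
φ₂ = arcsin(sin φ₁ cos δ + cos φ₁ sin δ cos θ)
   = arcsin(-0.89558·0.99999 + 0.44490·0.00504·-0.14263) = -63.62284°
λ₂ = λ₁ + atan2(sin θ sin δ cos φ₁, cos δ − sin φ₁ sin φ₂) = -173.40075°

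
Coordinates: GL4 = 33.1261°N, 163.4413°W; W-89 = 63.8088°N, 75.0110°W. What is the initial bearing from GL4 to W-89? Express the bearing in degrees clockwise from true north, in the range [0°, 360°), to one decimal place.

Δλ = 88.4303°
y = sin Δλ · cos φ₂ = 0.441202
x = cos φ₁ sin φ₂ − sin φ₁ cos φ₂ cos Δλ = 0.744876
θ = atan2(y, x) = 30.6389° → 30.6389° (mod 360°)

30.6°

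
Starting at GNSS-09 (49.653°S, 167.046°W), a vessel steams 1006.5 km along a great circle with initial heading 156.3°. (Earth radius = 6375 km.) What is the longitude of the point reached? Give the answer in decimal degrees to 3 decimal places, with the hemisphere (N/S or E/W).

160.242°W

δ = d/R = 1006.5/6375 = 0.157882 rad
φ₂ = arcsin(sin φ₁ cos δ + cos φ₁ sin δ cos θ)
   = arcsin(-0.76214·0.98756 + 0.64742·0.15723·-0.91566) = -57.76472°
λ₂ = λ₁ + atan2(sin θ sin δ cos φ₁, cos δ − sin φ₁ sin φ₂) = -160.24159°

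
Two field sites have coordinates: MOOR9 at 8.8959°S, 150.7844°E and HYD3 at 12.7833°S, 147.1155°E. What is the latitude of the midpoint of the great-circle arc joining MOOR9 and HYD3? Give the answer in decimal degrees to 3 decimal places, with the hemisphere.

10.845°S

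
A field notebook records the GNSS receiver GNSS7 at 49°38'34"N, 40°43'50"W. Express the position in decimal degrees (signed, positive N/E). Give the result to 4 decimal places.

lat: 49.6428° N → +49.6428°
lon: 40.7306° W → -40.7306°

+49.6428°, -40.7306°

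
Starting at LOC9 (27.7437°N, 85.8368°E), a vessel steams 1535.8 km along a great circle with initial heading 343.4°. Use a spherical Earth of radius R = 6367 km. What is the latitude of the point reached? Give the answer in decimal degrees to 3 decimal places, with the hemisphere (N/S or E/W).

δ = d/R = 1535.8/6367 = 0.241213 rad
φ₂ = arcsin(sin φ₁ cos δ + cos φ₁ sin δ cos θ)
   = arcsin(0.46552·0.97105 + 0.88504·0.23888·0.95832) = 40.89288°
λ₂ = λ₁ + atan2(sin θ sin δ cos φ₁, cos δ − sin φ₁ sin φ₂) = 80.65712°

40.893°N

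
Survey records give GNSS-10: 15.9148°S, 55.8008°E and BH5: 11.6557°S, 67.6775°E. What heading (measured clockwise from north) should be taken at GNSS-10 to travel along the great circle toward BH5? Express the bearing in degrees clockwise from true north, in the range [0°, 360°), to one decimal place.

Δλ = 11.8767°
y = sin Δλ · cos φ₂ = 0.201562
x = cos φ₁ sin φ₂ − sin φ₁ cos φ₂ cos Δλ = 0.068518
θ = atan2(y, x) = 71.2254° → 71.2254° (mod 360°)

71.2°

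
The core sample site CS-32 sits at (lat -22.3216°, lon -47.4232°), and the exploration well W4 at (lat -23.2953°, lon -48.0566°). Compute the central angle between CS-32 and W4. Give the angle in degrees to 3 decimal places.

1.135°

Δφ = -0.9737°,  Δλ = -0.6334°
a = sin²(Δφ/2) + cos φ₁ cos φ₂ sin²(Δλ/2) = 0.000098
c = 2·arcsin(√a) = 0.019815 rad = 1.1353°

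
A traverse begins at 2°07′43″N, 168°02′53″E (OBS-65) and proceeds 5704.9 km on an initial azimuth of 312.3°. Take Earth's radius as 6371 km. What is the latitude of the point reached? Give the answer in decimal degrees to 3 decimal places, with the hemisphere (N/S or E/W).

33.239°N

OBS-65: φ = +2.12861°, λ = +168.04806°
δ = d/R = 5704.9/6371 = 0.895448 rad
φ₂ = arcsin(sin φ₁ cos δ + cos φ₁ sin δ cos θ)
   = arcsin(0.03714·0.62517 + 0.99931·0.78049·0.67301) = 33.23930°
λ₂ = λ₁ + atan2(sin θ sin δ cos φ₁, cos δ − sin φ₁ sin φ₂) = 124.40222°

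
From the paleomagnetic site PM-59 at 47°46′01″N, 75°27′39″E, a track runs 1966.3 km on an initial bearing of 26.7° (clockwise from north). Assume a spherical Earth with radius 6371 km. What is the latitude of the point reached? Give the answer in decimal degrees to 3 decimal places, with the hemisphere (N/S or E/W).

PM-59: φ = +47.76694°, λ = +75.46083°
δ = d/R = 1966.3/6371 = 0.308633 rad
φ₂ = arcsin(sin φ₁ cos δ + cos φ₁ sin δ cos θ)
   = arcsin(0.74042·0.95275 + 0.67215·0.30376·0.89337) = 62.60194°
λ₂ = λ₁ + atan2(sin θ sin δ cos φ₁, cos δ − sin φ₁ sin φ₂) = 92.71397°

62.602°N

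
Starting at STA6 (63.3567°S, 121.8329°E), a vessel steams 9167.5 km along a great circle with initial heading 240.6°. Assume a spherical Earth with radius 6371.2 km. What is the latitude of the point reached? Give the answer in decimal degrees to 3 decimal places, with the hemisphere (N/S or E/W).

δ = d/R = 9167.5/6371.2 = 1.438897 rad
φ₂ = arcsin(sin φ₁ cos δ + cos φ₁ sin δ cos θ)
   = arcsin(-0.89382·0.13152 + 0.44843·0.99131·-0.49090) = -19.61988°
λ₂ = λ₁ + atan2(sin θ sin δ cos φ₁, cos δ − sin φ₁ sin φ₂) = 8.30695°

19.620°S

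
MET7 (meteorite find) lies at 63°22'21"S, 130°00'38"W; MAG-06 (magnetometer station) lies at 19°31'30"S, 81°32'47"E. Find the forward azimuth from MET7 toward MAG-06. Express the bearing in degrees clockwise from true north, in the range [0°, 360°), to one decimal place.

209.6°

MET7: φ = -63.37250°, λ = -130.01056°
MAG-06: φ = -19.52500°, λ = +81.54639°
Δλ = -148.4431°
y = sin Δλ · cos φ₂ = -0.493251
x = cos φ₁ sin φ₂ − sin φ₁ cos φ₂ cos Δλ = -0.867733
θ = atan2(y, x) = -150.3845° → 209.6155° (mod 360°)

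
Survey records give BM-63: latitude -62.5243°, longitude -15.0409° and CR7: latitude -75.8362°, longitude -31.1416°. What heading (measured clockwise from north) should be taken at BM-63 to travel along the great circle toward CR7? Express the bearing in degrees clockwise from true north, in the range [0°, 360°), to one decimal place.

195.9°

Δλ = -16.1007°
y = sin Δλ · cos φ₂ = -0.067860
x = cos φ₁ sin φ₂ − sin φ₁ cos φ₂ cos Δλ = -0.238767
θ = atan2(y, x) = -164.1343° → 195.8657° (mod 360°)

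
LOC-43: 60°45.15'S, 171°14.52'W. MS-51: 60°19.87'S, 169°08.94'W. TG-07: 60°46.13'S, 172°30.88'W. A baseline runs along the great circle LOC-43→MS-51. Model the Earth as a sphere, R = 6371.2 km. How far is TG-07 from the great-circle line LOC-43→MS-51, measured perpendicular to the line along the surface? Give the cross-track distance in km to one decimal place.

22.8 km

LOC-43: φ = -60.75250°, λ = -171.24200°
MS-51: φ = -60.33117°, λ = -169.14900°
TG-07: φ = -60.76883°, λ = -172.51467°
δ₁₃ = central angle LOC-43→TG-07 = 0.010853 rad  (haversine)
θ₁₃ = bearing LOC-43→TG-07 = 267.940°,  θ₁₂ = bearing LOC-43→MS-51 = 68.653°
dₓₜ = R·arcsin(sin δ₁₃ · sin(θ₁₃ − θ₁₂)) = 6371.2·arcsin(0.01085·sin(199.287°)) = -22.840 km
|dₓₜ| = 22.840 km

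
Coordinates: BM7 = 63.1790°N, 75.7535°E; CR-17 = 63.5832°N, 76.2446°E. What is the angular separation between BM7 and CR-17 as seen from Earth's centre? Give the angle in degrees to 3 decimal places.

0.460°

Δφ = 0.4042°,  Δλ = 0.4911°
a = sin²(Δφ/2) + cos φ₁ cos φ₂ sin²(Δλ/2) = 0.000016
c = 2·arcsin(√a) = 0.008032 rad = 0.4602°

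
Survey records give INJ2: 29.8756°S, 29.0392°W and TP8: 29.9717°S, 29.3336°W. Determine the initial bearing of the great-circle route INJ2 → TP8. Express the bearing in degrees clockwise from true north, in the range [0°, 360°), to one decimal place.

249.3°

Δλ = -0.2944°
y = sin Δλ · cos φ₂ = -0.004451
x = cos φ₁ sin φ₂ − sin φ₁ cos φ₂ cos Δλ = -0.001683
θ = atan2(y, x) = -110.7115° → 249.2885° (mod 360°)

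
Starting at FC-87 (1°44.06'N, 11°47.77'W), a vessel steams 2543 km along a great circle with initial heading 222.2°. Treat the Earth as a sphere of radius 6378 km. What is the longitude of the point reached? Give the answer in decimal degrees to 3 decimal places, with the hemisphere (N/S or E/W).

27.463°W

FC-87: φ = +1.73433°, λ = -11.79617°
δ = d/R = 2543/6378 = 0.398714 rad
φ₂ = arcsin(sin φ₁ cos δ + cos φ₁ sin δ cos θ)
   = arcsin(0.03027·0.92156 + 0.99954·0.38823·-0.74080) = -15.04529°
λ₂ = λ₁ + atan2(sin θ sin δ cos φ₁, cos δ − sin φ₁ sin φ₂) = -27.46290°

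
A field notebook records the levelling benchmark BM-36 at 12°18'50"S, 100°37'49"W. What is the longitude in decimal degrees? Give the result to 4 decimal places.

100° + 37′/60 + 49″/3600 = 100 + 0.61667 + 0.01361 = 100.6303°

100.6303°W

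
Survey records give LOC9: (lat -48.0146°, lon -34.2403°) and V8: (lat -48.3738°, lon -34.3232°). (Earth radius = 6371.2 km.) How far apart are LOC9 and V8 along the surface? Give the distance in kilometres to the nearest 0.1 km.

Δφ = -0.3592°,  Δλ = -0.0829°
a = sin²(Δφ/2) + cos φ₁ cos φ₂ sin²(Δλ/2) = 0.000010
c = 2·arcsin(√a) = 0.006343 rad = 0.3634°
d = R·c = 6371.2 × 0.006343 = 40.4 km

40.4 km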